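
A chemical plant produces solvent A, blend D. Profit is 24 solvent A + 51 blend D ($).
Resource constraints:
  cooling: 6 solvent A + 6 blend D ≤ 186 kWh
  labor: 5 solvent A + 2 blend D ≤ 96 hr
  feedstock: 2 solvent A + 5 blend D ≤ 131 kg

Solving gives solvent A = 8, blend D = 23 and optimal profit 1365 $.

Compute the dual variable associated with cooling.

Binding: cooling and feedstock. Non-binding: labor (10 unused).
Since labor is not tight, its dual is 0.
From A_Bᵀ y = c: 6·y_cooling + 2·y_feedstock = 24; 6·y_cooling + 5·y_feedstock = 51.
This yields shadow prices y_cooling = 1, y_feedstock = 9.
Shadow price of cooling = 1.

1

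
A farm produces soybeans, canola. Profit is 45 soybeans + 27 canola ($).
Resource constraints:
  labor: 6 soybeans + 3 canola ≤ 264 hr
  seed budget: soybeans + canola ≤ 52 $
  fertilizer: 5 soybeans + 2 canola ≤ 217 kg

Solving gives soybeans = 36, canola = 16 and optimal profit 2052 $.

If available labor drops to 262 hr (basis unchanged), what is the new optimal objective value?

At the optimum: labor uses 264 of 264 (binding); seed budget uses 52 of 52 (binding); fertilizer uses 212 of 217 (slack = 5).
Slack constraints have shadow price 0 (complementary slackness).
The binding rows give the dual system: 6·y_labor + 1·y_seed budget = 45 and 3·y_labor + 1·y_seed budget = 27.
This yields shadow prices y_labor = 6, y_seed budget = 9.
Δz = y_labor·Δb = 6 × (-2) = -12, so new z* = 2052 − 12 = 2040.

2040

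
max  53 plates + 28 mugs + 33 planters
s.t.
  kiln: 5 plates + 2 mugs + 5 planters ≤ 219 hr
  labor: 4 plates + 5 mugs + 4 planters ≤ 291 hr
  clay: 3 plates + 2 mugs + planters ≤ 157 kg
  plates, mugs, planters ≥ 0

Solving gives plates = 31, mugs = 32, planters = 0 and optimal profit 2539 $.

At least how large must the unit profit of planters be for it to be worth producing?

36

At the optimum: kiln uses 219 of 219 (binding); labor uses 284 of 291 (slack = 7); clay uses 157 of 157 (binding).
By complementary slackness, y = 0 for the non-binding constraint.
From A_Bᵀ y = c: 5·y_kiln + 3·y_clay = 53; 2·y_kiln + 2·y_clay = 28.
→ y_kiln = 5.5 and y_clay = 8.5.
planters enters the basis when its profit ≥ yᵀa₃ = 5.5·5 + 8.5·1 = 36.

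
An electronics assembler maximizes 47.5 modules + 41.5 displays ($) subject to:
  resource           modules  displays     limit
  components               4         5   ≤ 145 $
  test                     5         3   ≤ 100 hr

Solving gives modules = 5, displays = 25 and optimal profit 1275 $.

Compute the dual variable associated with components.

Check each constraint at x*: components 145/145 (tight); test 100/100 (tight).
Dual feasibility on the basic columns requires 4·y_components + 5·y_test = 47.5, 5·y_components + 3·y_test = 41.5.
Solving: y_components = 5, y_test = 5.5.
Shadow price of components = 5.

5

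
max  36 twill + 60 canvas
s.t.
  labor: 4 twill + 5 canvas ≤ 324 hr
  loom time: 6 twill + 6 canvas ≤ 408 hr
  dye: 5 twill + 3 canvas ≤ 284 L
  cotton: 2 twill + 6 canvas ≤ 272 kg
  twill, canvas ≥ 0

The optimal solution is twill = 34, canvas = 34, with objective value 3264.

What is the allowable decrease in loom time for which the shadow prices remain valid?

136

Binding constraints: loom time, cotton. The basis is B = [[6,6],[2,6]] with det 24.
Per unit decrease in loom time, x* moves by d = (-0.25, 0.0833).
The basis stays optimal until twill reaches 0; allowable decrease = 136 hr.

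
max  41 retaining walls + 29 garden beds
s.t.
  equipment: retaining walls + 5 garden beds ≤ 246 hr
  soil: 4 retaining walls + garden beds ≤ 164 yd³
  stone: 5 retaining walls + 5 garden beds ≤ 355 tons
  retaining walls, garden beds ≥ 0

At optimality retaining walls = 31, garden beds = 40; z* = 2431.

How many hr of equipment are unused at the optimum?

15

equipment used = 1·31 + 5·40 = 231; slack = 246 − 231 = 15.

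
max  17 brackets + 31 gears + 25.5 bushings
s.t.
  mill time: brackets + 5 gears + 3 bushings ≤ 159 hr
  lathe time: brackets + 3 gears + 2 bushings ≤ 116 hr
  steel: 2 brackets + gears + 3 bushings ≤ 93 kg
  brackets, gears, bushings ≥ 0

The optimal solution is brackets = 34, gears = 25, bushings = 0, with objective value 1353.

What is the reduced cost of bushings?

Check each constraint at x*: mill time 159/159 (tight); lathe time 109/116 (slack 7); steel 93/93 (tight).
By complementary slackness, y = 0 for the non-binding constraint.
Dual feasibility on the basic columns requires 1·y_mill time + 2·y_steel = 17, 5·y_mill time + 1·y_steel = 31.
Solving: y_mill time = 5, y_steel = 6.
Reduced cost of bushings: c₃ − yᵀa₃ = 25.5 − (5·3 + 6·3) = 25.5 − 33 = -7.5.

-7.5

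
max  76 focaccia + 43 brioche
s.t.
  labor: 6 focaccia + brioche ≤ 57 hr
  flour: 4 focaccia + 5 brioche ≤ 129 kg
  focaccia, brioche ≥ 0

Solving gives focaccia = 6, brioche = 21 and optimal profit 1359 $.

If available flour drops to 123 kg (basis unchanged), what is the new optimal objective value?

1317

Check each constraint at x*: labor 57/57 (tight); flour 129/129 (tight).
Dual feasibility on the basic columns requires 6·y_labor + 4·y_flour = 76, 1·y_labor + 5·y_flour = 43.
This yields shadow prices y_labor = 8, y_flour = 7.
Δz = y_flour·Δb = 7 × (-6) = -42, so new z* = 1359 − 42 = 1317.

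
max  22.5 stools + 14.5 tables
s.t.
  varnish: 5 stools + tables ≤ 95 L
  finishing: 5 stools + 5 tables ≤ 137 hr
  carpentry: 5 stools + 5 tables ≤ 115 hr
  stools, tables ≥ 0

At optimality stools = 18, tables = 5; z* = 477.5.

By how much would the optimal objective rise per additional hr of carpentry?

2.5

Binding: varnish and carpentry. Non-binding: finishing (22 unused).
By complementary slackness, y = 0 for the non-binding constraint.
From A_Bᵀ y = c: 5·y_varnish + 5·y_carpentry = 22.5; 1·y_varnish + 5·y_carpentry = 14.5.
Solving: y_varnish = 2, y_carpentry = 2.5.
Shadow price of carpentry = 2.5.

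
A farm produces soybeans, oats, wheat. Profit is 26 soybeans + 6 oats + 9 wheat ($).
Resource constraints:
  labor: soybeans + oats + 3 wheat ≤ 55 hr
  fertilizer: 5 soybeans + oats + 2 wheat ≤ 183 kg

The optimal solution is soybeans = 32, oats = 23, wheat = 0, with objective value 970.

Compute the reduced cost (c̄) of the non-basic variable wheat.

-4

Both labor and fertilizer are binding at x*.
The binding rows give the dual system: 1·y_labor + 5·y_fertilizer = 26 and 1·y_labor + 1·y_fertilizer = 6.
Solving: y_labor = 1, y_fertilizer = 5.
Reduced cost of wheat: c₃ − yᵀa₃ = 9 − (1·3 + 5·2) = 9 − 13 = -4.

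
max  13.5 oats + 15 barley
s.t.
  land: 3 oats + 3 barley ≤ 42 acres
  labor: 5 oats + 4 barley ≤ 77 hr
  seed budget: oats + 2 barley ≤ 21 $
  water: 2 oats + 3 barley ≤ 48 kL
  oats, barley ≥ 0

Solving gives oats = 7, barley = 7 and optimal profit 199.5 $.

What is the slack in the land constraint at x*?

land used = 3·7 + 3·7 = 42; slack = 42 − 42 = 0.

0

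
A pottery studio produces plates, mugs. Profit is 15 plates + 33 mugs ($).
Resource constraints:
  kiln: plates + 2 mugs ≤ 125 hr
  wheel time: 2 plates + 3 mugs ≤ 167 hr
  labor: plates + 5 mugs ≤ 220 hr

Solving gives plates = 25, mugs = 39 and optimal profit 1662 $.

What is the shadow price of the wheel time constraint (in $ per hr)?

Binding: wheel time and labor. Non-binding: kiln (22 unused).
Since kiln is not tight, its dual is 0.
The binding rows give the dual system: 2·y_wheel time + 1·y_labor = 15 and 3·y_wheel time + 5·y_labor = 33.
Solving: y_wheel time = 6, y_labor = 3.
Shadow price of wheel time = 6.

6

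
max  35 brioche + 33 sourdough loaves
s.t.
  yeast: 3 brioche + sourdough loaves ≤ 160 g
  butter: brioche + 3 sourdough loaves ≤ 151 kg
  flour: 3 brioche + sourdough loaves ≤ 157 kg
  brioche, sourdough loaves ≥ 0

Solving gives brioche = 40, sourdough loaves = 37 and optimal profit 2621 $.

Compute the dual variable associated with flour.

9

At the optimum: yeast uses 157 of 160 (slack = 3); butter uses 151 of 151 (binding); flour uses 157 of 157 (binding).
By complementary slackness, y = 0 for the non-binding constraint.
From A_Bᵀ y = c: 1·y_butter + 3·y_flour = 35; 3·y_butter + 1·y_flour = 33.
This yields shadow prices y_butter = 8, y_flour = 9.
Shadow price of flour = 9.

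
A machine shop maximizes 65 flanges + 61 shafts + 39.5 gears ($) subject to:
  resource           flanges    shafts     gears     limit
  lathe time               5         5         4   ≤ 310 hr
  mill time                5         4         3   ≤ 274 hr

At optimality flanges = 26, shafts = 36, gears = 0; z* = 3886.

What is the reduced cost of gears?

-8.5

Check each constraint at x*: lathe time 310/310 (tight); mill time 274/274 (tight).
From A_Bᵀ y = c: 5·y_lathe time + 5·y_mill time = 65; 5·y_lathe time + 4·y_mill time = 61.
This yields shadow prices y_lathe time = 9, y_mill time = 4.
Reduced cost of gears: c₃ − yᵀa₃ = 39.5 − (9·4 + 4·3) = 39.5 − 48 = -8.5.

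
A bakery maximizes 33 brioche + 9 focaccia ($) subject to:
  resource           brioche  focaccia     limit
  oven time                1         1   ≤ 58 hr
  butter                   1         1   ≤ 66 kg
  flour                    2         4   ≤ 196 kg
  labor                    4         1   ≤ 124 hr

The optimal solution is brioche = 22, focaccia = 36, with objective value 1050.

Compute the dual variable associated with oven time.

Check each constraint at x*: oven time 58/58 (tight); butter 58/66 (slack 8); flour 188/196 (slack 8); labor 124/124 (tight).
By complementary slackness, y = 0 for the non-binding constraints.
Dual feasibility on the basic columns requires 1·y_oven time + 4·y_labor = 33, 1·y_oven time + 1·y_labor = 9.
Solving: y_oven time = 1, y_labor = 8.
Shadow price of oven time = 1.

1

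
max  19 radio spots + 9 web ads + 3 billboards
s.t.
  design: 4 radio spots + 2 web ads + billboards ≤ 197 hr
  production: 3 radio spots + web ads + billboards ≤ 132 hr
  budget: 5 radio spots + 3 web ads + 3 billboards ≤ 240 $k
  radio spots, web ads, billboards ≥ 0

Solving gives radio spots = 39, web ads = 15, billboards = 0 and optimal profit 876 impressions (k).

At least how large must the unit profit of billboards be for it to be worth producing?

At the optimum: design uses 186 of 197 (slack = 11); production uses 132 of 132 (binding); budget uses 240 of 240 (binding).
By complementary slackness, y = 0 for the non-binding constraint.
Dual feasibility on the basic columns requires 3·y_production + 5·y_budget = 19, 1·y_production + 3·y_budget = 9.
This yields shadow prices y_production = 3, y_budget = 2.
billboards enters the basis when its profit ≥ yᵀa₃ = 3·1 + 2·3 = 9.

9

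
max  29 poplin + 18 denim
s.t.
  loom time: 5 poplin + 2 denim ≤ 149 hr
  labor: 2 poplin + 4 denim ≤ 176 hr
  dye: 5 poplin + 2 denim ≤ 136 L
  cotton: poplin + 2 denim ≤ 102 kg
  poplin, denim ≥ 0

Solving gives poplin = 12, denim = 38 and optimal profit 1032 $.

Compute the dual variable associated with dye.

At the optimum: loom time uses 136 of 149 (slack = 13); labor uses 176 of 176 (binding); dye uses 136 of 136 (binding); cotton uses 88 of 102 (slack = 14).
Slack constraints have shadow price 0 (complementary slackness).
The binding rows give the dual system: 2·y_labor + 5·y_dye = 29 and 4·y_labor + 2·y_dye = 18.
This yields shadow prices y_labor = 2, y_dye = 5.
Shadow price of dye = 5.

5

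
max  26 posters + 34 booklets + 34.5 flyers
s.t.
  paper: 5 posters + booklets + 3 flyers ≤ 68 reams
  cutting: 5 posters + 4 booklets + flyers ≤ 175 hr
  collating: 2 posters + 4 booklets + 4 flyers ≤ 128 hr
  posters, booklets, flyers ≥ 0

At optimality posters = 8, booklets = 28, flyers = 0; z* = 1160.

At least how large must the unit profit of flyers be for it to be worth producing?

Check each constraint at x*: paper 68/68 (tight); cutting 152/175 (slack 23); collating 128/128 (tight).
Slack constraints have shadow price 0 (complementary slackness).
The binding rows give the dual system: 5·y_paper + 2·y_collating = 26 and 1·y_paper + 4·y_collating = 34.
Solving: y_paper = 2, y_collating = 8.
flyers enters the basis when its profit ≥ yᵀa₃ = 2·3 + 8·4 = 38.

38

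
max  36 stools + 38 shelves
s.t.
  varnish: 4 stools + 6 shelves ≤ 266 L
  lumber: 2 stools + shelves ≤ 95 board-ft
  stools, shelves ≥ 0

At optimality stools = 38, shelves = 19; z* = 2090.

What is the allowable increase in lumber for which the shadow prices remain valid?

Binding constraints: varnish, lumber. The basis is B = [[4,6],[2,1]] with det -8.
Per unit increase in lumber, x* moves by d = (0.75, -0.5).
The basis stays optimal until shelves reaches 0; allowable increase = 38 board-ft.

38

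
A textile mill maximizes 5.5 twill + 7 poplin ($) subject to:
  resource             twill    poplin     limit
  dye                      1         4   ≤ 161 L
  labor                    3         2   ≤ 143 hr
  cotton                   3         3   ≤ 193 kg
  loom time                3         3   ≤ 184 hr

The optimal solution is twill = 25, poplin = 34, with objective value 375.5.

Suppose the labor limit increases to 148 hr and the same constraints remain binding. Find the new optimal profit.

383

Check each constraint at x*: dye 161/161 (tight); labor 143/143 (tight); cotton 177/193 (slack 16); loom time 177/184 (slack 7).
By complementary slackness, y = 0 for the non-binding constraints.
Dual feasibility on the basic columns requires 1·y_dye + 3·y_labor = 5.5, 4·y_dye + 2·y_labor = 7.
This yields shadow prices y_dye = 1, y_labor = 1.5.
Δz = y_labor·Δb = 1.5 × (5) = 7.5, so new z* = 375.5 + 7.5 = 383.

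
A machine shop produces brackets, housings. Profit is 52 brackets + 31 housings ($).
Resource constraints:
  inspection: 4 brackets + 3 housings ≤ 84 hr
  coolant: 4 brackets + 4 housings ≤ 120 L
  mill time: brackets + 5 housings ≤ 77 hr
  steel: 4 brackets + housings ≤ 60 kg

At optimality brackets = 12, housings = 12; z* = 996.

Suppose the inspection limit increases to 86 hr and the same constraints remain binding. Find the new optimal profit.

1014

Check each constraint at x*: inspection 84/84 (tight); coolant 96/120 (slack 24); mill time 72/77 (slack 5); steel 60/60 (tight).
Since coolant, mill time are not tight, their duals are 0.
From A_Bᵀ y = c: 4·y_inspection + 4·y_steel = 52; 3·y_inspection + 1·y_steel = 31.
Solving: y_inspection = 9, y_steel = 4.
Δz = y_inspection·Δb = 9 × (2) = 18, so new z* = 996 + 18 = 1014.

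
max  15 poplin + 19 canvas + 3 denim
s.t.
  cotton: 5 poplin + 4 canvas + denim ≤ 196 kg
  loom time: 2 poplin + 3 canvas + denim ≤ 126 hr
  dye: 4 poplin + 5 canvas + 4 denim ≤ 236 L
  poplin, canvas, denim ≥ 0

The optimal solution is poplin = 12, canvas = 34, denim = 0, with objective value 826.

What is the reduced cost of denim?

-3

Binding: cotton and loom time. Non-binding: dye (18 unused).
Slack constraints have shadow price 0 (complementary slackness).
The binding rows give the dual system: 5·y_cotton + 2·y_loom time = 15 and 4·y_cotton + 3·y_loom time = 19.
Solving: y_cotton = 1, y_loom time = 5.
Reduced cost of denim: c₃ − yᵀa₃ = 3 − (1·1 + 5·1) = 3 − 6 = -3.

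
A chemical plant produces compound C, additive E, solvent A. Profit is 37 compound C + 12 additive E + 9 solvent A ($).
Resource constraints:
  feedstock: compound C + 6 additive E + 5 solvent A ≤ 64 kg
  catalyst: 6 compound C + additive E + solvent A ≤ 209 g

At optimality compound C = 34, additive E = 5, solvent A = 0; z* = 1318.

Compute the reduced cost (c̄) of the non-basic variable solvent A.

-2

Check each constraint at x*: feedstock 64/64 (tight); catalyst 209/209 (tight).
The binding rows give the dual system: 1·y_feedstock + 6·y_catalyst = 37 and 6·y_feedstock + 1·y_catalyst = 12.
Solving: y_feedstock = 1, y_catalyst = 6.
Reduced cost of solvent A: c₃ − yᵀa₃ = 9 − (1·5 + 6·1) = 9 − 11 = -2.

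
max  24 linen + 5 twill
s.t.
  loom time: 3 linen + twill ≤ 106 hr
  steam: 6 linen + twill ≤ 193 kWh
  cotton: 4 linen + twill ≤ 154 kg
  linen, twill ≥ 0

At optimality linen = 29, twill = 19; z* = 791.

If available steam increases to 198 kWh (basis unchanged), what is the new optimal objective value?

806

Binding: loom time and steam. Non-binding: cotton (19 unused).
By complementary slackness, y = 0 for the non-binding constraint.
The binding rows give the dual system: 3·y_loom time + 6·y_steam = 24 and 1·y_loom time + 1·y_steam = 5.
→ y_loom time = 2 and y_steam = 3.
Δz = y_steam·Δb = 3 × (5) = 15, so new z* = 791 + 15 = 806.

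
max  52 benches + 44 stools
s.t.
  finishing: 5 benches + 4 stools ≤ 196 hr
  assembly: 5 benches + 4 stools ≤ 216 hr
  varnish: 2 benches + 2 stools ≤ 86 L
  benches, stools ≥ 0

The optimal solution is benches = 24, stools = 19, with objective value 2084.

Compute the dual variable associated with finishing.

8

Binding: finishing and varnish. Non-binding: assembly (20 unused).
Slack constraints have shadow price 0 (complementary slackness).
Dual feasibility on the basic columns requires 5·y_finishing + 2·y_varnish = 52, 4·y_finishing + 2·y_varnish = 44.
This yields shadow prices y_finishing = 8, y_varnish = 6.
Shadow price of finishing = 8.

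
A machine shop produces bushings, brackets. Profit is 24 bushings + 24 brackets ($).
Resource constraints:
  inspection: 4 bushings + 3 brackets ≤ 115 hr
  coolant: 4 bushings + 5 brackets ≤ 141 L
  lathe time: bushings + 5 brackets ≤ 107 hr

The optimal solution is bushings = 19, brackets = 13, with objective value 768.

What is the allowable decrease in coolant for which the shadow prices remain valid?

Binding constraints: inspection, coolant. The basis is B = [[4,3],[4,5]] with det 8.
Per unit decrease in coolant, x* moves by d = (0.375, -0.5).
The basis stays optimal until brackets reaches 0; allowable decrease = 26 L.

26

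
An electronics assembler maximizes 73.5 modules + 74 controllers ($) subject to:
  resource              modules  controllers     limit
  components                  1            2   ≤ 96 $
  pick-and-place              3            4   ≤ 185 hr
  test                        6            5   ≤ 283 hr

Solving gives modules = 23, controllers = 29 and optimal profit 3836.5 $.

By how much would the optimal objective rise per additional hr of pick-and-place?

8.5

Check each constraint at x*: components 81/96 (slack 15); pick-and-place 185/185 (tight); test 283/283 (tight).
Slack constraints have shadow price 0 (complementary slackness).
The binding rows give the dual system: 3·y_pick-and-place + 6·y_test = 73.5 and 4·y_pick-and-place + 5·y_test = 74.
This yields shadow prices y_pick-and-place = 8.5, y_test = 8.
Shadow price of pick-and-place = 8.5.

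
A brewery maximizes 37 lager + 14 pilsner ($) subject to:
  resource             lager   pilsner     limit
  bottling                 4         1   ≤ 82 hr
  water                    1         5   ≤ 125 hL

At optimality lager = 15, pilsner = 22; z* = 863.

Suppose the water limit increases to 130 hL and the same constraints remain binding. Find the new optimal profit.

868

Check each constraint at x*: bottling 82/82 (tight); water 125/125 (tight).
Dual feasibility on the basic columns requires 4·y_bottling + 1·y_water = 37, 1·y_bottling + 5·y_water = 14.
→ y_bottling = 9 and y_water = 1.
Δz = y_water·Δb = 1 × (5) = 5, so new z* = 863 + 5 = 868.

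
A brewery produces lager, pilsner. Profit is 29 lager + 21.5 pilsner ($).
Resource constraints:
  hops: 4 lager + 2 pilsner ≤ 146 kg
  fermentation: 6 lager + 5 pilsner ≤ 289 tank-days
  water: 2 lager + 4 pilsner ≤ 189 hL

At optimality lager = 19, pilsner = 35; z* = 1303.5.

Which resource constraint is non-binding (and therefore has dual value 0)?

water

hops: 146/146 (binding)
fermentation: 289/289 (binding)
water: 178/189 (slack 11)
By complementary slackness, a constraint with positive slack has shadow price 0 → water.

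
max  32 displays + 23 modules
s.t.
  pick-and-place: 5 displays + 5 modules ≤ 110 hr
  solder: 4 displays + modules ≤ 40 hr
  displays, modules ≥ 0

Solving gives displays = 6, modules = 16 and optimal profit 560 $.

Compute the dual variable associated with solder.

At the optimum: pick-and-place uses 110 of 110 (binding); solder uses 40 of 40 (binding).
Dual feasibility on the basic columns requires 5·y_pick-and-place + 4·y_solder = 32, 5·y_pick-and-place + 1·y_solder = 23.
This yields shadow prices y_pick-and-place = 4, y_solder = 3.
Shadow price of solder = 3.

3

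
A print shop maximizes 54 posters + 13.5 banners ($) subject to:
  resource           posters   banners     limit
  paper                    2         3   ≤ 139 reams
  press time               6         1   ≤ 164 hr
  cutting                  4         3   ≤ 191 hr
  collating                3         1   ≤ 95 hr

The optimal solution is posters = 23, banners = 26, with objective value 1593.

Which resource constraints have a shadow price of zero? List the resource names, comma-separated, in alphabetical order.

cutting, paper

paper: 124/139 (slack 15)
press time: 164/164 (binding)
cutting: 170/191 (slack 21)
collating: 95/95 (binding)
By complementary slackness, a constraint with positive slack has shadow price 0 → cutting, paper.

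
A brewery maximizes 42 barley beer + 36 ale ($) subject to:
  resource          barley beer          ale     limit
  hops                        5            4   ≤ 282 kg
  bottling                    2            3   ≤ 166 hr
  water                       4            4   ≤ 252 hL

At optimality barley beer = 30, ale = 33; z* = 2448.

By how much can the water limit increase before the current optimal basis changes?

4

Binding constraints: hops, water. The basis is B = [[5,4],[4,4]] with det 4.
Per unit increase in water, x* moves by d = (-1, 1.25).
The basis stays optimal until bottling becomes binding; allowable increase = 4 hL.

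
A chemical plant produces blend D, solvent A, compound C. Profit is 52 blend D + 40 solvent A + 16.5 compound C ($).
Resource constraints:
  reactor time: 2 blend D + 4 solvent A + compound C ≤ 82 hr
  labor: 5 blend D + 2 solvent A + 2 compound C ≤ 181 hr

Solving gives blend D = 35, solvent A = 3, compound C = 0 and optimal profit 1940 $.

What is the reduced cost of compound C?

At the optimum: reactor time uses 82 of 82 (binding); labor uses 181 of 181 (binding).
The binding rows give the dual system: 2·y_reactor time + 5·y_labor = 52 and 4·y_reactor time + 2·y_labor = 40.
This yields shadow prices y_reactor time = 6, y_labor = 8.
Reduced cost of compound C: c₃ − yᵀa₃ = 16.5 − (6·1 + 8·2) = 16.5 − 22 = -5.5.

-5.5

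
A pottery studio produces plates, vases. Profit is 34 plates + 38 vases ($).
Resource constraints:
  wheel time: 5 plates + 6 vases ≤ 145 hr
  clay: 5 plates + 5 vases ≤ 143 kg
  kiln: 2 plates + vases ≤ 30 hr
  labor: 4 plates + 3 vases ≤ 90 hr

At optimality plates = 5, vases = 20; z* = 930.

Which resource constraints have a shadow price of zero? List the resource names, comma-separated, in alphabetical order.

clay, labor

wheel time: 145/145 (binding)
clay: 125/143 (slack 18)
kiln: 30/30 (binding)
labor: 80/90 (slack 10)
By complementary slackness, a constraint with positive slack has shadow price 0 → clay, labor.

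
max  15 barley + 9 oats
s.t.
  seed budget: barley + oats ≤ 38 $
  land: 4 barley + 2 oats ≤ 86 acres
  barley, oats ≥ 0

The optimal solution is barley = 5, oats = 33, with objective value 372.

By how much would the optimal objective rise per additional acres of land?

Both seed budget and land are binding at x*.
The binding rows give the dual system: 1·y_seed budget + 4·y_land = 15 and 1·y_seed budget + 2·y_land = 9.
This yields shadow prices y_seed budget = 3, y_land = 3.
Shadow price of land = 3.

3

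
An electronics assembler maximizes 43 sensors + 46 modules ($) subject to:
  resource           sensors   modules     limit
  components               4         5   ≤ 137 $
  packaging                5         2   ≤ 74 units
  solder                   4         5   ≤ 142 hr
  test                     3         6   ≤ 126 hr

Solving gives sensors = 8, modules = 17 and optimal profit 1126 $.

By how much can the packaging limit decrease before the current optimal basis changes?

Binding constraints: packaging, test. The basis is B = [[5,2],[3,6]] with det 24.
Per unit decrease in packaging, x* moves by d = (-0.25, 0.125).
The basis stays optimal until sensors reaches 0; allowable decrease = 32 units.

32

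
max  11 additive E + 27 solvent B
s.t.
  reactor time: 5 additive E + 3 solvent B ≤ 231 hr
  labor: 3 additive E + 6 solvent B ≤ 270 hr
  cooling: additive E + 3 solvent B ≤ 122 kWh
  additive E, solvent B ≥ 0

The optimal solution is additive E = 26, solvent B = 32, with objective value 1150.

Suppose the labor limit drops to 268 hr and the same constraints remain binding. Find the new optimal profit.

1146

Check each constraint at x*: reactor time 226/231 (slack 5); labor 270/270 (tight); cooling 122/122 (tight).
Slack constraints have shadow price 0 (complementary slackness).
The binding rows give the dual system: 3·y_labor + 1·y_cooling = 11 and 6·y_labor + 3·y_cooling = 27.
→ y_labor = 2 and y_cooling = 5.
Δz = y_labor·Δb = 2 × (-2) = -4, so new z* = 1150 − 4 = 1146.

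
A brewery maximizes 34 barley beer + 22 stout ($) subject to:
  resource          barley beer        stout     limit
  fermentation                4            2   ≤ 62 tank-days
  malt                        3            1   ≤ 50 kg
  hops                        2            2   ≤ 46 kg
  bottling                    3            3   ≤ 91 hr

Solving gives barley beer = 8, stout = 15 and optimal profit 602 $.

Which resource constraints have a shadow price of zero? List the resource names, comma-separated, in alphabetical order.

bottling, malt

fermentation: 62/62 (binding)
malt: 39/50 (slack 11)
hops: 46/46 (binding)
bottling: 69/91 (slack 22)
By complementary slackness, a constraint with positive slack has shadow price 0 → bottling, malt.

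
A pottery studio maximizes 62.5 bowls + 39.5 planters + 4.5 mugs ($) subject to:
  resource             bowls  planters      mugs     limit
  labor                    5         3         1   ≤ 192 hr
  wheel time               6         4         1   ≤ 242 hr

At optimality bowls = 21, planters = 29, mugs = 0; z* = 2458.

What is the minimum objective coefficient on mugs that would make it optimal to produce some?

11.5

Check each constraint at x*: labor 192/192 (tight); wheel time 242/242 (tight).
From A_Bᵀ y = c: 5·y_labor + 6·y_wheel time = 62.5; 3·y_labor + 4·y_wheel time = 39.5.
Solving: y_labor = 6.5, y_wheel time = 5.
mugs enters the basis when its profit ≥ yᵀa₃ = 6.5·1 + 5·1 = 11.5.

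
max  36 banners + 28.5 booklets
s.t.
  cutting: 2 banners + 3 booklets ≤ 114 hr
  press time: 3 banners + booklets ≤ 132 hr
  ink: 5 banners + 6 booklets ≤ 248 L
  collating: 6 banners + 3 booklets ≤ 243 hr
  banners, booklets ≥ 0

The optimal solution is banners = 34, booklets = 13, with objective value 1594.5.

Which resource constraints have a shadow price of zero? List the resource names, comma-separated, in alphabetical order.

cutting, press time

cutting: 107/114 (slack 7)
press time: 115/132 (slack 17)
ink: 248/248 (binding)
collating: 243/243 (binding)
By complementary slackness, a constraint with positive slack has shadow price 0 → cutting, press time.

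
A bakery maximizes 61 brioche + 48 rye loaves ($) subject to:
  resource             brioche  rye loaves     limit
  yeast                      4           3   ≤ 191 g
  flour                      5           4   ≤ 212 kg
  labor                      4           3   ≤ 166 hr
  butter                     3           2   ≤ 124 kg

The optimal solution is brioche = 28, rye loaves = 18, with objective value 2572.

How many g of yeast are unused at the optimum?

yeast used = 4·28 + 3·18 = 166; slack = 191 − 166 = 25.

25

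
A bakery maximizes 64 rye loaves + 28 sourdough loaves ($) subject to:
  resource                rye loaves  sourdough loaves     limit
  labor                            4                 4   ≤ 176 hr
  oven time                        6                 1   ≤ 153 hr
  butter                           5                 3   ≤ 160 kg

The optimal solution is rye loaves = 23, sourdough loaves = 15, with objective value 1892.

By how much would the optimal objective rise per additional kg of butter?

8

Check each constraint at x*: labor 152/176 (slack 24); oven time 153/153 (tight); butter 160/160 (tight).
By complementary slackness, y = 0 for the non-binding constraint.
Dual feasibility on the basic columns requires 6·y_oven time + 5·y_butter = 64, 1·y_oven time + 3·y_butter = 28.
Solving: y_oven time = 4, y_butter = 8.
Shadow price of butter = 8.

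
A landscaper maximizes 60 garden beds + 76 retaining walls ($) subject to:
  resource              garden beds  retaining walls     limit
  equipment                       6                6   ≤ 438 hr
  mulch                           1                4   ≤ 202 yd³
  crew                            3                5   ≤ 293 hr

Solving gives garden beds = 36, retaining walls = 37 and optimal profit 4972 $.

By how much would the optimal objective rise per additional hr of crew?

Check each constraint at x*: equipment 438/438 (tight); mulch 184/202 (slack 18); crew 293/293 (tight).
By complementary slackness, y = 0 for the non-binding constraint.
Dual feasibility on the basic columns requires 6·y_equipment + 3·y_crew = 60, 6·y_equipment + 5·y_crew = 76.
→ y_equipment = 6 and y_crew = 8.
Shadow price of crew = 8.

8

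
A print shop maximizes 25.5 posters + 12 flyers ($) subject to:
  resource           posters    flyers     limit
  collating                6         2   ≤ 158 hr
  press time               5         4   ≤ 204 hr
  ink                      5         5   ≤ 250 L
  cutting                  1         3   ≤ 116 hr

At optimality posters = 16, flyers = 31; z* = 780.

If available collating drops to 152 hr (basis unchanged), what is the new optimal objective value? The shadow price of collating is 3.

Δb = -6, so new z* = 780 + (3)·(-6) = 780 − 18 = 762.

762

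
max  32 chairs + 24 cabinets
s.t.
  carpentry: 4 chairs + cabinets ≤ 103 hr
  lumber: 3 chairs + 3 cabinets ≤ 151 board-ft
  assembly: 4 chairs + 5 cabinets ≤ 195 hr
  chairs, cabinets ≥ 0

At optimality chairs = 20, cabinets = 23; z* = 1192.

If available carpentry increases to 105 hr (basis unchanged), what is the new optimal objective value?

1200

Check each constraint at x*: carpentry 103/103 (tight); lumber 129/151 (slack 22); assembly 195/195 (tight).
Since lumber is not tight, its dual is 0.
The binding rows give the dual system: 4·y_carpentry + 4·y_assembly = 32 and 1·y_carpentry + 5·y_assembly = 24.
→ y_carpentry = 4 and y_assembly = 4.
Δz = y_carpentry·Δb = 4 × (2) = 8, so new z* = 1192 + 8 = 1200.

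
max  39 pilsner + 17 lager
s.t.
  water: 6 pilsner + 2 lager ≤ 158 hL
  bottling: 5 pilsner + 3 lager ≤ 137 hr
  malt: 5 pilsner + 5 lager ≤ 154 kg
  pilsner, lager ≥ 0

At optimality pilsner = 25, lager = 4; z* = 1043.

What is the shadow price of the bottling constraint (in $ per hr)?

3

Binding: water and bottling. Non-binding: malt (9 unused).
Since malt is not tight, its dual is 0.
From A_Bᵀ y = c: 6·y_water + 5·y_bottling = 39; 2·y_water + 3·y_bottling = 17.
This yields shadow prices y_water = 4, y_bottling = 3.
Shadow price of bottling = 3.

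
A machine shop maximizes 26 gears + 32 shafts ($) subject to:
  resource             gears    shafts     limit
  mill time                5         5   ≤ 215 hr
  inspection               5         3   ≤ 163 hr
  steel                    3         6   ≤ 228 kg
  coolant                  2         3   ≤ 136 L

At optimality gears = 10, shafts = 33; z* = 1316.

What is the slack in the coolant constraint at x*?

17

coolant used = 2·10 + 3·33 = 119; slack = 136 − 119 = 17.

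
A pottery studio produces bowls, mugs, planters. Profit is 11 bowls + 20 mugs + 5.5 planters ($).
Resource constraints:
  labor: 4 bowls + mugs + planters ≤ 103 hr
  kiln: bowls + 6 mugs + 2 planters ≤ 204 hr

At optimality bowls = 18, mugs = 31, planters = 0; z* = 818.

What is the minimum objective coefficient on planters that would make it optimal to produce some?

8

At the optimum: labor uses 103 of 103 (binding); kiln uses 204 of 204 (binding).
Dual feasibility on the basic columns requires 4·y_labor + 1·y_kiln = 11, 1·y_labor + 6·y_kiln = 20.
Solving: y_labor = 2, y_kiln = 3.
planters enters the basis when its profit ≥ yᵀa₃ = 2·1 + 3·2 = 8.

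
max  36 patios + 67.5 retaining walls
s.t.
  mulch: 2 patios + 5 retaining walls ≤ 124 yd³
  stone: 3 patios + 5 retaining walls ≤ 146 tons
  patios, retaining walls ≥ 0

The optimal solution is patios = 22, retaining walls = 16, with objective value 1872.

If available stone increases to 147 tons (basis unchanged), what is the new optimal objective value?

Check each constraint at x*: mulch 124/124 (tight); stone 146/146 (tight).
The binding rows give the dual system: 2·y_mulch + 3·y_stone = 36 and 5·y_mulch + 5·y_stone = 67.5.
→ y_mulch = 4.5 and y_stone = 9.
Δz = y_stone·Δb = 9 × (1) = 9, so new z* = 1872 + 9 = 1881.

1881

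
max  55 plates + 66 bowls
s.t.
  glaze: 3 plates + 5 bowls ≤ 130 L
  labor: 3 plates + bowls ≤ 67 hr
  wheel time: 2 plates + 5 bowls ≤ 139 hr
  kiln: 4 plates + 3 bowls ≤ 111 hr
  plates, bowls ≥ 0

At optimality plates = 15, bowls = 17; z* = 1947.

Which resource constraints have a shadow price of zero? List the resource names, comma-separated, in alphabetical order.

glaze: 130/130 (binding)
labor: 62/67 (slack 5)
wheel time: 115/139 (slack 24)
kiln: 111/111 (binding)
By complementary slackness, a constraint with positive slack has shadow price 0 → labor, wheel time.

labor, wheel time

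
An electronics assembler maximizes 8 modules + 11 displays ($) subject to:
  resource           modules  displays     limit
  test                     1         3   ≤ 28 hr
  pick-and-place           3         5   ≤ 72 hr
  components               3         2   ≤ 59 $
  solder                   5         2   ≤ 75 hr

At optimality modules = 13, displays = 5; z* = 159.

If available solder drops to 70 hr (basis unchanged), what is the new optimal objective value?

Binding: test and solder. Non-binding: pick-and-place (8 unused), components (10 unused).
Since pick-and-place, components are not tight, their duals are 0.
The binding rows give the dual system: 1·y_test + 5·y_solder = 8 and 3·y_test + 2·y_solder = 11.
→ y_test = 3 and y_solder = 1.
Δz = y_solder·Δb = 1 × (-5) = -5, so new z* = 159 − 5 = 154.

154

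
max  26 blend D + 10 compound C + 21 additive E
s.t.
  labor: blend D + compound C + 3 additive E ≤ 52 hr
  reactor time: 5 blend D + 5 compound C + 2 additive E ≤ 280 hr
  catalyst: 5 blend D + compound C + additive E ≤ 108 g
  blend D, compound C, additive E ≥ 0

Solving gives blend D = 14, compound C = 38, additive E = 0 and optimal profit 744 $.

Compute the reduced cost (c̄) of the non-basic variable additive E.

Binding: labor and catalyst. Non-binding: reactor time (20 unused).
By complementary slackness, y = 0 for the non-binding constraint.
Dual feasibility on the basic columns requires 1·y_labor + 5·y_catalyst = 26, 1·y_labor + 1·y_catalyst = 10.
This yields shadow prices y_labor = 6, y_catalyst = 4.
Reduced cost of additive E: c₃ − yᵀa₃ = 21 − (6·3 + 4·1) = 21 − 22 = -1.

-1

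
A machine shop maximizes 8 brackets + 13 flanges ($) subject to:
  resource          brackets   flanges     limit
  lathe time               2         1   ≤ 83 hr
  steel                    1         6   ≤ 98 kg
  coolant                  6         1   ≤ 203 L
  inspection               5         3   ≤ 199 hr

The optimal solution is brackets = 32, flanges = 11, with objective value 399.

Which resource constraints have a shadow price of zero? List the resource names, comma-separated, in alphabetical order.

inspection, lathe time

lathe time: 75/83 (slack 8)
steel: 98/98 (binding)
coolant: 203/203 (binding)
inspection: 193/199 (slack 6)
By complementary slackness, a constraint with positive slack has shadow price 0 → inspection, lathe time.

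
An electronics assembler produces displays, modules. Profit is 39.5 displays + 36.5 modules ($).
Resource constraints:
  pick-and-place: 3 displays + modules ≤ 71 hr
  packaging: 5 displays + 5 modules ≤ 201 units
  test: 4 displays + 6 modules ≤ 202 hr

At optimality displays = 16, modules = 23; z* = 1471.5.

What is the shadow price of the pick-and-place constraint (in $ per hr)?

Binding: pick-and-place and test. Non-binding: packaging (6 unused).
Slack constraints have shadow price 0 (complementary slackness).
From A_Bᵀ y = c: 3·y_pick-and-place + 4·y_test = 39.5; 1·y_pick-and-place + 6·y_test = 36.5.
This yields shadow prices y_pick-and-place = 6.5, y_test = 5.
Shadow price of pick-and-place = 6.5.

6.5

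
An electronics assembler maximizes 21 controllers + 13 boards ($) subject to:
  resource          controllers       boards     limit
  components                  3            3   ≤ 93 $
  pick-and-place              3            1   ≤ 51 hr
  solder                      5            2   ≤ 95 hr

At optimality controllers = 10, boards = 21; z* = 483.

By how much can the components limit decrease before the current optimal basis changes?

42

Binding constraints: components, pick-and-place. The basis is B = [[3,3],[3,1]] with det -6.
Per unit decrease in components, x* moves by d = (0.1667, -0.5).
The basis stays optimal until boards reaches 0; allowable decrease = 42 $.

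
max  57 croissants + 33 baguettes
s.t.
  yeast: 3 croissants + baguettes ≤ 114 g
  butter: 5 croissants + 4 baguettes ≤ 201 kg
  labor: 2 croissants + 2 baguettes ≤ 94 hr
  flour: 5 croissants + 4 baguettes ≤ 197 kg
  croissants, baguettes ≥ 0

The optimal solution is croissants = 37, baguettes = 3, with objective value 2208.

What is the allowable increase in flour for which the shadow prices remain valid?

4

Binding constraints: yeast, flour. The basis is B = [[3,1],[5,4]] with det 7.
Per unit increase in flour, x* moves by d = (-0.1429, 0.4286).
The basis stays optimal until butter becomes binding; allowable increase = 4 kg.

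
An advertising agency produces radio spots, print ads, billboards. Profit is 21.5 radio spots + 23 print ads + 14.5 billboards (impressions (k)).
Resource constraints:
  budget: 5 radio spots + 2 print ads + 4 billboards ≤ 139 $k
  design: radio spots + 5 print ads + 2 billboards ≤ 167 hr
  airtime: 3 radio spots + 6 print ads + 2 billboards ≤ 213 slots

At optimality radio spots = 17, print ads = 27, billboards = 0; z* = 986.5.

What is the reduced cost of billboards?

-1.5

Check each constraint at x*: budget 139/139 (tight); design 152/167 (slack 15); airtime 213/213 (tight).
Slack constraints have shadow price 0 (complementary slackness).
From A_Bᵀ y = c: 5·y_budget + 3·y_airtime = 21.5; 2·y_budget + 6·y_airtime = 23.
Solving: y_budget = 2.5, y_airtime = 3.
Reduced cost of billboards: c₃ − yᵀa₃ = 14.5 − (2.5·4 + 3·2) = 14.5 − 16 = -1.5.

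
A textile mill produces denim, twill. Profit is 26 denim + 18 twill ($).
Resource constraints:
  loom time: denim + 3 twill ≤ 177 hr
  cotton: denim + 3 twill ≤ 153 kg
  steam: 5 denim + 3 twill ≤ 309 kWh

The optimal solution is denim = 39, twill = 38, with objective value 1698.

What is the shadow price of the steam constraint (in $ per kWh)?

5

Binding: cotton and steam. Non-binding: loom time (24 unused).
By complementary slackness, y = 0 for the non-binding constraint.
From A_Bᵀ y = c: 1·y_cotton + 5·y_steam = 26; 3·y_cotton + 3·y_steam = 18.
Solving: y_cotton = 1, y_steam = 5.
Shadow price of steam = 5.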